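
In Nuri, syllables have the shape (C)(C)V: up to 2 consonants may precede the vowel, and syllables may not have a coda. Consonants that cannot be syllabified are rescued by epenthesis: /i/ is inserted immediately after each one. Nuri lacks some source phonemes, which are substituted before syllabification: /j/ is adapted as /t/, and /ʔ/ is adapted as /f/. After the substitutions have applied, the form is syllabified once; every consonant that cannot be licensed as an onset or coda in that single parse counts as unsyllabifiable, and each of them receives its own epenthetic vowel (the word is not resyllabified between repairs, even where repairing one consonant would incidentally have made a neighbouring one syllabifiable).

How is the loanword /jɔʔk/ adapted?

tɔfiki

Substitution: /j/ → /t/, /ʔ/ → /f/, giving /tɔfk/.
The consonants /f/, /k/ cannot be parsed into a legal (C)(C)V syllable (no codas are permitted; onsets may contain at most 2 consonants).
Epenthesis after each stranded consonant: /f/ → /fi/, /k/ → /ki/.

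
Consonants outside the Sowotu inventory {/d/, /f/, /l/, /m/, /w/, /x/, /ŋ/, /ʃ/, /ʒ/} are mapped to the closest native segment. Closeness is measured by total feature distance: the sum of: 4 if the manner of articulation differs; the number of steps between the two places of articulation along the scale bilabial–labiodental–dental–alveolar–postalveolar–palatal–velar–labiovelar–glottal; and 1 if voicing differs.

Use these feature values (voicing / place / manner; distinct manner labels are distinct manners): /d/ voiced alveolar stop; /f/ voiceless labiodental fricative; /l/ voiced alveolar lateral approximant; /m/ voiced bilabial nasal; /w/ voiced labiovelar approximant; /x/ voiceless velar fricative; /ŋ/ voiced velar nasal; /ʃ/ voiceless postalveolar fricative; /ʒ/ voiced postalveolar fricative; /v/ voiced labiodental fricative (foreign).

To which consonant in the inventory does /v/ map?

/f/ is closest: same manner (fricative), place distance 0 (labiodental→labiodental), voicing differs (+1); total 1. Next closest is /ʒ/ at distance 3.

f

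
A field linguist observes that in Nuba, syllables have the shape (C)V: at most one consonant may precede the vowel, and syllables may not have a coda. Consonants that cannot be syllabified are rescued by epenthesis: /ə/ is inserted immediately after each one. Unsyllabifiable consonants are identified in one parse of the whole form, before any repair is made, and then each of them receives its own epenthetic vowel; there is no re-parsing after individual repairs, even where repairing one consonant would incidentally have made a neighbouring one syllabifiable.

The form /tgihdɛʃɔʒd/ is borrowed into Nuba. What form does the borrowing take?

The consonants /t/, /h/, /ʒ/, /d/ cannot be parsed into a legal (C)V syllable (no codas are permitted; onsets are limited to one consonant).
Inserting the epenthetic vowel yields /t/ → /tə/, /h/ → /hə/, /ʒ/ → /ʒə/, /d/ → /də/.

təgihədɛʃɔʒədə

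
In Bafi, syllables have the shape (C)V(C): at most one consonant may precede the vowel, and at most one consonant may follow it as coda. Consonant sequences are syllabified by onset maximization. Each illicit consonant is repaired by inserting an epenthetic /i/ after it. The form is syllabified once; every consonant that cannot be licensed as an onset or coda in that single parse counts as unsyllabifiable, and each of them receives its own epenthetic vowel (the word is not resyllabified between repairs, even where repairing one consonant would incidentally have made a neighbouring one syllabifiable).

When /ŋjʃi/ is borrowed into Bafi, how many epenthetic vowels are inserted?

2

The unsyllabifiable consonants are /ŋ/, /j/; each receives one epenthetic vowel.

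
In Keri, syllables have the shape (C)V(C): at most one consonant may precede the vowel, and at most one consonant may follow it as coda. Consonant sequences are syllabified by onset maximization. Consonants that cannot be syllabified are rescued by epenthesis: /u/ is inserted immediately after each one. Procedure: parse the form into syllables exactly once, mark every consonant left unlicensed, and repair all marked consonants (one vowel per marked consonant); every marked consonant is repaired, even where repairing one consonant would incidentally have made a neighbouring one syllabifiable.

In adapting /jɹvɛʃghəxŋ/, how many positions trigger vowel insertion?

The unsyllabifiable consonants are /j/, /ɹ/, /g/, /ŋ/; each receives one epenthetic vowel.

4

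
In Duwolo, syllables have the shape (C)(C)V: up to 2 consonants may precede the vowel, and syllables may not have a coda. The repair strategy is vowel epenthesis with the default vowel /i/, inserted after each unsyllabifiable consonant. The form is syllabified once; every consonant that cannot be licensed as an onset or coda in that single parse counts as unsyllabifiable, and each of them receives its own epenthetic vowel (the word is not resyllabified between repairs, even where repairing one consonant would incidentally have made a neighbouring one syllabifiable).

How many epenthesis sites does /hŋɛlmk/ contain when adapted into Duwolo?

The unsyllabifiable consonants are /l/, /m/, /k/; each receives one epenthetic vowel.

3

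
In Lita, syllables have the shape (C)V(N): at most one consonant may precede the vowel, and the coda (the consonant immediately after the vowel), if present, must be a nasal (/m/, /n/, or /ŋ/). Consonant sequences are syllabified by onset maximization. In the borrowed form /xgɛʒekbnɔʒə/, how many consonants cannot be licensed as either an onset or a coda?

3

Under (C)V(N), the unsyllabifiable consonants are /x/, /k/, /b/ (only a nasal (/m/, /n/, or /ŋ/) is licensed in coda position; onsets are limited to one consonant).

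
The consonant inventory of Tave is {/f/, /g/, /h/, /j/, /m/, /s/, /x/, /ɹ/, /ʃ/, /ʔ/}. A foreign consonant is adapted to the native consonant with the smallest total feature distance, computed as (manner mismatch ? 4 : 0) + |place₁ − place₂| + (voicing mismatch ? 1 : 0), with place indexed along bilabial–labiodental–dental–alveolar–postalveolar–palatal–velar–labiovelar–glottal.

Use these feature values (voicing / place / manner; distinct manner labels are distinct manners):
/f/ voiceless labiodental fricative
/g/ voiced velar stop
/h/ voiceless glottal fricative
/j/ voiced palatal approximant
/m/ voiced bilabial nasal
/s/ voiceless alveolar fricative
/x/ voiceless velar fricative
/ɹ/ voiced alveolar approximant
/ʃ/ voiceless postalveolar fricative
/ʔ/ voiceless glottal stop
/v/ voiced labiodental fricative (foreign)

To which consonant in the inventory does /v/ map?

f

/f/ is closest: same manner (fricative), place distance 0 (labiodental→labiodental), voicing differs (+1); total 1. Next closest is /s/ at distance 3.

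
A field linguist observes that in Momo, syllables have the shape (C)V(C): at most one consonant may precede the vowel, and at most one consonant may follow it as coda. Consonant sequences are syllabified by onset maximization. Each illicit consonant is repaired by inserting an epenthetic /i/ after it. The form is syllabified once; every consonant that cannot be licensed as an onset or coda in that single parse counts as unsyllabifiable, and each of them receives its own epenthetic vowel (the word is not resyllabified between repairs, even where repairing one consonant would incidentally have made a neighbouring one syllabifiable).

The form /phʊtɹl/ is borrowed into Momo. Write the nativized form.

pihʊtɹili

Under (C)V(C), the unsyllabifiable consonants are /p/, /ɹ/, /l/ (at most one coda consonant is licensed; onsets are limited to one consonant).
Inserting the epenthetic vowel yields /p/ → /pi/, /ɹ/ → /ɹi/, /l/ → /li/.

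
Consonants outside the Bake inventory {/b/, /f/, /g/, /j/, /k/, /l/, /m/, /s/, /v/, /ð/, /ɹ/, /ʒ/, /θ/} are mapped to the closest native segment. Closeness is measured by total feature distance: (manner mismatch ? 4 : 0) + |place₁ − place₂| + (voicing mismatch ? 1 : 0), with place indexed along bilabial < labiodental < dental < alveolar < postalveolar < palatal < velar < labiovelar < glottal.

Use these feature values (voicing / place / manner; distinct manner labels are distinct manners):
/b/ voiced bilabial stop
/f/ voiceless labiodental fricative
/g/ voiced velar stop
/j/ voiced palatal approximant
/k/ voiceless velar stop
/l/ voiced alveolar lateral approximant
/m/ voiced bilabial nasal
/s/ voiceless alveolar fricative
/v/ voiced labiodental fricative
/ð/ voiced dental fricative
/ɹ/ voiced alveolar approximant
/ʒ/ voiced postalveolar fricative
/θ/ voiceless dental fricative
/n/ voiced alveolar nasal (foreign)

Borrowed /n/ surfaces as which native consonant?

/m/ is closest: same manner (nasal), place distance 3 (alveolar→bilabial), same voicing; total 3. Next closest is /l/ at distance 4.

m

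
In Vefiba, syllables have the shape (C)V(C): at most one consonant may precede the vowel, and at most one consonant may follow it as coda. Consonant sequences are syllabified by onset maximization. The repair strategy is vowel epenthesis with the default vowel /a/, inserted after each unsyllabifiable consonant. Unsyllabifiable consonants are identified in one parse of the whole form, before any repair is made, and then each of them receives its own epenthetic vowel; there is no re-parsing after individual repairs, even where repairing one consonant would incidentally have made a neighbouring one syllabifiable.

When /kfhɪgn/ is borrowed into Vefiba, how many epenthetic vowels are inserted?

The unsyllabifiable consonants are /k/, /f/, /n/; each receives one epenthetic vowel.

3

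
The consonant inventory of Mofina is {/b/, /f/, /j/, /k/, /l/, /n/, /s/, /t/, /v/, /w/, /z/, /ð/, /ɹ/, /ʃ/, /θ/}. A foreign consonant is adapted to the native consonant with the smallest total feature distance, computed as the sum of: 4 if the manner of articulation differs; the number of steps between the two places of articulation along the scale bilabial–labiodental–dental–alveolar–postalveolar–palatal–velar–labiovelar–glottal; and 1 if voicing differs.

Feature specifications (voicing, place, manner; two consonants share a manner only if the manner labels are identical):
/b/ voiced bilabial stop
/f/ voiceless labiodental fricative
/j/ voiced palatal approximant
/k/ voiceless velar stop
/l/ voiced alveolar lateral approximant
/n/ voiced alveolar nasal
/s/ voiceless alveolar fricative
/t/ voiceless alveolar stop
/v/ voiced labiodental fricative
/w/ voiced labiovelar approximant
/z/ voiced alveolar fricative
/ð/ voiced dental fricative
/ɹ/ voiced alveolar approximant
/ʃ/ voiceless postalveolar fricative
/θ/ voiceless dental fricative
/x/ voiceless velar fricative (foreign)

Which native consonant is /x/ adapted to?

ʃ

/ʃ/ is closest: same manner (fricative), place distance 2 (velar→postalveolar), same voicing; total 2. Next closest is /s/ at distance 3.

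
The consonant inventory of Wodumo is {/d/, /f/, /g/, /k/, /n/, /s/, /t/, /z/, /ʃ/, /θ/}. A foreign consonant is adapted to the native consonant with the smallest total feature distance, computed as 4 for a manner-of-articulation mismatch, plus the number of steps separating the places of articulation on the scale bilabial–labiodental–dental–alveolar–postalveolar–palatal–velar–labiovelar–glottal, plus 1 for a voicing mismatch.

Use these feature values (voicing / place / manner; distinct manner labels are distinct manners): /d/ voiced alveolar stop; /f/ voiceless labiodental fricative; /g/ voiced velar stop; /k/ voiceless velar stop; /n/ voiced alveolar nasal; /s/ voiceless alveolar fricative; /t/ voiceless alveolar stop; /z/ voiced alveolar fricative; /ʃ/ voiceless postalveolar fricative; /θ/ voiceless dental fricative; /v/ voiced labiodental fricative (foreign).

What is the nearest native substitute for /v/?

/f/ is closest: same manner (fricative), place distance 0 (labiodental→labiodental), voicing differs (+1); total 1. Next closest is /z/ at distance 2.

f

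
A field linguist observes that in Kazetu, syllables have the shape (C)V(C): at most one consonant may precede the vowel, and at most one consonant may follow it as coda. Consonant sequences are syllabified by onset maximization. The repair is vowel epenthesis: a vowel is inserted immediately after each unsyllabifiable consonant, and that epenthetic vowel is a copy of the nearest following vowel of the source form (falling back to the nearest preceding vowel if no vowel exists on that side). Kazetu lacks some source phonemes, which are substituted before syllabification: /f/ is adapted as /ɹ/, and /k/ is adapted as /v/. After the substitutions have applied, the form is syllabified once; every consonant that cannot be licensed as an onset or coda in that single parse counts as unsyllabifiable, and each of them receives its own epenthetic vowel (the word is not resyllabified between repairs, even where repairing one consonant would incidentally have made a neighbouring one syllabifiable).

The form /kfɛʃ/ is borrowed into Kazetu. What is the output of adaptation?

vɛɹɛʃ

Substitution: /k/ → /v/, /f/ → /ɹ/, giving /vɹɛʃ/.
Syllabifying with onset maximization leaves /v/ stranded (at most one coda consonant is licensed; onsets are limited to one consonant).
Inserting the epenthetic vowel yields /v/ → /vɛ/.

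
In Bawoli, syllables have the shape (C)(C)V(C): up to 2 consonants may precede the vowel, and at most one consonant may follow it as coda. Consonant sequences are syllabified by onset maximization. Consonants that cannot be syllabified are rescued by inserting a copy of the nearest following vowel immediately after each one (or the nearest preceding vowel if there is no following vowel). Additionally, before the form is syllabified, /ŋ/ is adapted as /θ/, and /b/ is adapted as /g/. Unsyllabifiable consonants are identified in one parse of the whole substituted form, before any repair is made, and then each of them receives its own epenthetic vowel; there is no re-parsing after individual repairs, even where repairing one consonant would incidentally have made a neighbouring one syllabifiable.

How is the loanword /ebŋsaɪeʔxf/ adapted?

egθsaɪeʔxefe

Substitution: /b/ → /g/, /ŋ/ → /θ/, giving /egθsaɪeʔxf/.
The consonants /x/, /f/ cannot be parsed into a legal (C)(C)V(C) syllable (at most one coda consonant is licensed; onsets may contain at most 2 consonants).
Each unlicensed consonant becomes the onset of a new syllable: /x/ → /xe/, /f/ → /fe/.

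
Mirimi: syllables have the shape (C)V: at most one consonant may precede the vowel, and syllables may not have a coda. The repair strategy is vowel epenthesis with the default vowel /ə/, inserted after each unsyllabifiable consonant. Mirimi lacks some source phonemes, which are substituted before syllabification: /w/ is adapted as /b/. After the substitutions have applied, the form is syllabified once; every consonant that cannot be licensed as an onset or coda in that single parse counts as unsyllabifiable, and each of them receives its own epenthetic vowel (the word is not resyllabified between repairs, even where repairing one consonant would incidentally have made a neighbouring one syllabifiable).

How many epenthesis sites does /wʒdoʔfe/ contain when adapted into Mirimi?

After substitution the input is /bʒdoʔfe/.
The unsyllabifiable consonants are /b/, /ʒ/, /ʔ/; each receives one epenthetic vowel.

3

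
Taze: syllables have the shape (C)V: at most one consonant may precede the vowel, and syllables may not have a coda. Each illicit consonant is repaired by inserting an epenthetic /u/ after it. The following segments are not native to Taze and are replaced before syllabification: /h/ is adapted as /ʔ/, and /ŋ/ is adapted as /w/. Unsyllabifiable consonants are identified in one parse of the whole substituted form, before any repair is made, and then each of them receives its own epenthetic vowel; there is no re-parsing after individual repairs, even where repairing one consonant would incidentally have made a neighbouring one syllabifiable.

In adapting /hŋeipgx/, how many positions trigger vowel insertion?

After substitution the input is /ʔweipgx/.
The unsyllabifiable consonants are /ʔ/, /p/, /g/, /x/; each receives one epenthetic vowel.

4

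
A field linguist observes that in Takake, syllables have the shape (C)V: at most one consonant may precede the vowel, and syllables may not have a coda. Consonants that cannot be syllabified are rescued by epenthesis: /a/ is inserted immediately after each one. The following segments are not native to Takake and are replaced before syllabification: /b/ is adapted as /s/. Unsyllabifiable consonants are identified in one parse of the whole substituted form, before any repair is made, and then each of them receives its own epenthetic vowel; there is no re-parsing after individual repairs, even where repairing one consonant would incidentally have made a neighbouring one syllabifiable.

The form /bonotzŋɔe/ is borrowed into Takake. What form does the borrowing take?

sonotazaŋɔe

Substitution: /b/ → /s/, giving /sonotzŋɔe/.
Under (C)V, the unsyllabifiable consonants are /t/, /z/ (no codas are permitted; onsets are limited to one consonant).
Each unlicensed consonant becomes the onset of a new syllable: /t/ → /ta/, /z/ → /za/.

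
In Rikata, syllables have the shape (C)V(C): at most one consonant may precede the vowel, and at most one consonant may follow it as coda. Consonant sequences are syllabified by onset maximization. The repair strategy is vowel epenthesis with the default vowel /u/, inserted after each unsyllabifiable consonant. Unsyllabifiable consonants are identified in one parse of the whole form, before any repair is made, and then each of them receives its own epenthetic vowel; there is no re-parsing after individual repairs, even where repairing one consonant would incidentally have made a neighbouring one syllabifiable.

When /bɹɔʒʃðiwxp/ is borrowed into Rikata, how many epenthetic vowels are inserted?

4

The unsyllabifiable consonants are /b/, /ʃ/, /x/, /p/; each receives one epenthetic vowel.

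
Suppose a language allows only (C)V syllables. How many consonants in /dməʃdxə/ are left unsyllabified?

The consonants /d/, /ʃ/, /d/ cannot be parsed into a legal (C)V syllable (no codas are permitted; onsets are limited to one consonant).

3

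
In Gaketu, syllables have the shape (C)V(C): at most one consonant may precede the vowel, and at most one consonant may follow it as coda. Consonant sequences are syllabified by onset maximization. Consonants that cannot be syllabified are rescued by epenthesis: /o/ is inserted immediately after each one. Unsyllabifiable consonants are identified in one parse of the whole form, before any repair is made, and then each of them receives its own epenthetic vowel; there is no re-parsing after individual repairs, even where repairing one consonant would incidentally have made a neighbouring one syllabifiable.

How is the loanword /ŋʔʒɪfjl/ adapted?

ŋoʔoʒɪfjolo

Syllabifying with onset maximization leaves /ŋ/, /ʔ/, /j/, /l/ stranded (at most one coda consonant is licensed; onsets are limited to one consonant).
Epenthesis after each stranded consonant: /ŋ/ → /ŋo/, /ʔ/ → /ʔo/, /j/ → /jo/, /l/ → /lo/.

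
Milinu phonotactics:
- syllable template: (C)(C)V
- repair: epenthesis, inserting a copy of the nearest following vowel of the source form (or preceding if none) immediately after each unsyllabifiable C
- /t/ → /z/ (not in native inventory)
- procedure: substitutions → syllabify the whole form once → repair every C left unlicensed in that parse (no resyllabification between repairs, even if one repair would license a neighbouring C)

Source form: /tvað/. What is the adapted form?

zvaða

Substitution: /t/ → /z/, giving /zvað/.
Syllabifying with onset maximization leaves /ð/ stranded (no codas are permitted; onsets may contain at most 2 consonants).
Inserting the epenthetic vowel yields /ð/ → /ða/.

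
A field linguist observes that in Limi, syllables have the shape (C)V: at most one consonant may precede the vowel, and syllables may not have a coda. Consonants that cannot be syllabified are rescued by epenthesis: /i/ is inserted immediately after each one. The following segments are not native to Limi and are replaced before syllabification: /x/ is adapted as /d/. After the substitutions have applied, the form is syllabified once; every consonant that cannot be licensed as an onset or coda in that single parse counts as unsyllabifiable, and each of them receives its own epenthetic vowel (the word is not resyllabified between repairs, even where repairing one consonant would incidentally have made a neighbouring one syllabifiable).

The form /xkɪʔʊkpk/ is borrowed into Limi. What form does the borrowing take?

Substitution: /x/ → /d/, giving /dkɪʔʊkpk/.
Syllabifying with onset maximization leaves /d/, /k/, /p/, /k/ stranded (no codas are permitted; onsets are limited to one consonant).
Inserting the epenthetic vowel yields /d/ → /di/, /k/ → /ki/, /p/ → /pi/, /k/ → /ki/.

dikɪʔʊkipiki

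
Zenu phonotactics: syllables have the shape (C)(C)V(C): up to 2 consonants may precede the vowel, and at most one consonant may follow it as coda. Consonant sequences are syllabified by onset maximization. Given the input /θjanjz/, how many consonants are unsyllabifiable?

2

Syllabifying with onset maximization leaves /j/, /z/ stranded (at most one coda consonant is licensed; onsets may contain at most 2 consonants).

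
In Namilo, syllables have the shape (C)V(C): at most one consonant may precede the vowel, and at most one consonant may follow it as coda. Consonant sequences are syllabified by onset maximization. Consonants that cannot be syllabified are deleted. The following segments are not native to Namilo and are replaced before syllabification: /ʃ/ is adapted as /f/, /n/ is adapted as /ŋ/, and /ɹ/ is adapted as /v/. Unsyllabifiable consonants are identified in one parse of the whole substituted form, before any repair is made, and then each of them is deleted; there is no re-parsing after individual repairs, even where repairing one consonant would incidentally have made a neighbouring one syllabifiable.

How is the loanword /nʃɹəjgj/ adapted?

vəj

Substitution: /n/ → /ŋ/, /ʃ/ → /f/, /ɹ/ → /v/, giving /ŋfvəjgj/.
Under (C)V(C), the unsyllabifiable consonants are /ŋ/, /f/, /g/, /j/ (at most one coda consonant is licensed; onsets are limited to one consonant).
Deletion applies to /ŋ/, /f/, /g/, /j/.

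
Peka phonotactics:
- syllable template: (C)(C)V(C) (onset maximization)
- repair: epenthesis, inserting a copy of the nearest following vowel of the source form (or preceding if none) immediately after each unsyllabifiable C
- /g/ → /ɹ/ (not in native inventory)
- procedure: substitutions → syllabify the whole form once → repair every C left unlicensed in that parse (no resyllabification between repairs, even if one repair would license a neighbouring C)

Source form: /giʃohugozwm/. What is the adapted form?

Substitution: /g/ → /ɹ/, giving /ɹiʃohuɹozwm/.
Under (C)(C)V(C), the unsyllabifiable consonants are /w/, /m/ (at most one coda consonant is licensed; onsets may contain at most 2 consonants).
Inserting the epenthetic vowel yields /w/ → /wo/, /m/ → /mo/.

ɹiʃohuɹozwomo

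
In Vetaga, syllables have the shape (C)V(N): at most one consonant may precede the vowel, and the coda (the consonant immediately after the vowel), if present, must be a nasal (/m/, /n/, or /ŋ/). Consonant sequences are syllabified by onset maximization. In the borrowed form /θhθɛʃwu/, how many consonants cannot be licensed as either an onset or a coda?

3

Under (C)V(N), the unsyllabifiable consonants are /θ/, /h/, /ʃ/ (only a nasal (/m/, /n/, or /ŋ/) is licensed in coda position; onsets are limited to one consonant).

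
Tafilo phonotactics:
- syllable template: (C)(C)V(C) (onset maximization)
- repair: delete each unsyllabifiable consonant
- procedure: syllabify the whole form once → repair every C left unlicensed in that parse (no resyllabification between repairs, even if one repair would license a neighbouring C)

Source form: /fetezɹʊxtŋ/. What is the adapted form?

The consonants /t/, /ŋ/ cannot be parsed into a legal (C)(C)V(C) syllable (at most one coda consonant is licensed; onsets may contain at most 2 consonants).
Each unlicensed consonant is deleted: /t/, /ŋ/.

fetezɹʊx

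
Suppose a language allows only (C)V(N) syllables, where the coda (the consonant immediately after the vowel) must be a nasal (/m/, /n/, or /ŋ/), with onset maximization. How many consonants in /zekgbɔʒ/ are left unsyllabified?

Syllabifying with onset maximization leaves /k/, /g/, /ʒ/ stranded (only a nasal (/m/, /n/, or /ŋ/) is licensed in coda position; onsets are limited to one consonant).

3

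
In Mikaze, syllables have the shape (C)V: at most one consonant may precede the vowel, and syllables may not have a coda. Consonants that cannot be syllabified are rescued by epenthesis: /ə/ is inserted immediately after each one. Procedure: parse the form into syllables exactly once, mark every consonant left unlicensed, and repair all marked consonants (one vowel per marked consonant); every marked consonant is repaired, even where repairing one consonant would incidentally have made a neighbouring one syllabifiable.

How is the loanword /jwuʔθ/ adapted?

The consonants /j/, /ʔ/, /θ/ cannot be parsed into a legal (C)V syllable (no codas are permitted; onsets are limited to one consonant).
Epenthesis after each stranded consonant: /j/ → /jə/, /ʔ/ → /ʔə/, /θ/ → /θə/.

jəwuʔəθə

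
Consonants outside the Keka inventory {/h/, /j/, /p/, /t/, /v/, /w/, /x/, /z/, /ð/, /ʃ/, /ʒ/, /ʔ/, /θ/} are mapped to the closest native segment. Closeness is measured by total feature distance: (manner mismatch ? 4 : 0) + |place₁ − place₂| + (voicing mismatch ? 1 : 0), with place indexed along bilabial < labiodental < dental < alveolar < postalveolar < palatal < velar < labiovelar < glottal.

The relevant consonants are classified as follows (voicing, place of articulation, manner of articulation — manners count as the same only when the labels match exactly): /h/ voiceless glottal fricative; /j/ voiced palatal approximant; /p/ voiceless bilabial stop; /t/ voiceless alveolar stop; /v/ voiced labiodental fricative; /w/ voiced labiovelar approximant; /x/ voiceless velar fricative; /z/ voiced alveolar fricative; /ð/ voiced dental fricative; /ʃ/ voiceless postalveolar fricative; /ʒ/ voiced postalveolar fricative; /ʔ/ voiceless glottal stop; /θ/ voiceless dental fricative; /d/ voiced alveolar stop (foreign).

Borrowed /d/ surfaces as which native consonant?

/t/ is closest: same manner (stop), place distance 0 (alveolar→alveolar), voicing differs (+1); total 1. Next closest is /p/ at distance 4.

t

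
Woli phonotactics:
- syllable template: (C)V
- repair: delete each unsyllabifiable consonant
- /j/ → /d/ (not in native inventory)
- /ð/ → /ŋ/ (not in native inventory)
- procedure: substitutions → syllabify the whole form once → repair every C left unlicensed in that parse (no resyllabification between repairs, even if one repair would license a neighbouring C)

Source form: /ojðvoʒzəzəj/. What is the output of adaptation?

ovozəzə

Substitution: /j/ → /d/, /ð/ → /ŋ/, giving /odŋvoʒzəzəd/.
Under (C)V, the unsyllabifiable consonants are /d/, /ŋ/, /ʒ/, /d/ (no codas are permitted; onsets are limited to one consonant).
Each unlicensed consonant is deleted: /d/, /ŋ/, /ʒ/, /d/.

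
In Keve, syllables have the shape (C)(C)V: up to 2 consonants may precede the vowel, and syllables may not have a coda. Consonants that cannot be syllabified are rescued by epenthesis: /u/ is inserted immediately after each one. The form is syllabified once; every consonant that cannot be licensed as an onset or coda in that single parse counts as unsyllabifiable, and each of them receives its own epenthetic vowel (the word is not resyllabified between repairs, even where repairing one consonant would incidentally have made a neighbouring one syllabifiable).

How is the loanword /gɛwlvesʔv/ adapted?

The consonants /w/, /s/, /ʔ/, /v/ cannot be parsed into a legal (C)(C)V syllable (no codas are permitted; onsets may contain at most 2 consonants).
Inserting the epenthetic vowel yields /w/ → /wu/, /s/ → /su/, /ʔ/ → /ʔu/, /v/ → /vu/.

gɛwulvesuʔuvu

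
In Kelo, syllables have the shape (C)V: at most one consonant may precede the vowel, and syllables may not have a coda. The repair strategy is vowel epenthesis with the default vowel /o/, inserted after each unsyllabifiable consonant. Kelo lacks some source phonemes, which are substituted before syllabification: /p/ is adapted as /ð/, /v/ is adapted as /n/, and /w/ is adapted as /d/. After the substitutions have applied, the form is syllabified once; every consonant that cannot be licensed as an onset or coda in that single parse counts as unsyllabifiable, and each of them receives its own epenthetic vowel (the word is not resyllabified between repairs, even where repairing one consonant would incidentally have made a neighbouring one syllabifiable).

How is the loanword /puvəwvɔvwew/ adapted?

ðunədonɔnodedo

Substitution: /p/ → /ð/, /v/ → /n/, /w/ → /d/, giving /ðunədnɔnded/.
Syllabifying with onset maximization leaves /d/, /n/, /d/ stranded (no codas are permitted; onsets are limited to one consonant).
Inserting the epenthetic vowel yields /d/ → /do/, /n/ → /no/, /d/ → /do/.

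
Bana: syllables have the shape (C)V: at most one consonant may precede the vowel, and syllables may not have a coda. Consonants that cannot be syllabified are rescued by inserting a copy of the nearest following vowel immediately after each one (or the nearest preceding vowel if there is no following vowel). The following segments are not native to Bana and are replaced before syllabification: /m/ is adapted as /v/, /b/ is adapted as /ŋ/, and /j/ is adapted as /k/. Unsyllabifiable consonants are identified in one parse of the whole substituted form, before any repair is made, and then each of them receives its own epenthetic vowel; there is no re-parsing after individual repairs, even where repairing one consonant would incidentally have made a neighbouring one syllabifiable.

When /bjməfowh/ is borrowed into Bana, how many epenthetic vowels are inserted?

4

After substitution the input is /ŋkvəfowh/.
The unsyllabifiable consonants are /ŋ/, /k/, /w/, /h/; each receives one epenthetic vowel.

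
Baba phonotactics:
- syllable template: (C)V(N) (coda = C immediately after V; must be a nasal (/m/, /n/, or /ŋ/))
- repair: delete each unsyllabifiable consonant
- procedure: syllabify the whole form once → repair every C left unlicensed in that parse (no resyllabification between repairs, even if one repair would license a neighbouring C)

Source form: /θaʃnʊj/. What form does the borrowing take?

The consonants /ʃ/, /j/ cannot be parsed into a legal (C)V(N) syllable (only a nasal (/m/, /n/, or /ŋ/) is licensed in coda position; onsets are limited to one consonant).
Each unlicensed consonant is deleted: /ʃ/, /j/.

θanʊ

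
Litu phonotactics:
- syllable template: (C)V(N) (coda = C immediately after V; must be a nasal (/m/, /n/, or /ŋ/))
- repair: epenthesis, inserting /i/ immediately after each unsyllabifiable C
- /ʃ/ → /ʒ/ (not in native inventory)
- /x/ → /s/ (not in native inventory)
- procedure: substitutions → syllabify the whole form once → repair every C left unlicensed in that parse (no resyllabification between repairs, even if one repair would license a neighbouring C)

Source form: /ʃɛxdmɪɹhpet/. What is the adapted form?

ʒɛsidimɪɹihipeti

Substitution: /ʃ/ → /ʒ/, /x/ → /s/, giving /ʒɛsdmɪɹhpet/.
The consonants /s/, /d/, /ɹ/, /h/, /t/ cannot be parsed into a legal (C)V(N) syllable (only a nasal (/m/, /n/, or /ŋ/) is licensed in coda position; onsets are limited to one consonant).
Epenthesis after each stranded consonant: /s/ → /si/, /d/ → /di/, /ɹ/ → /ɹi/, /h/ → /hi/, /t/ → /ti/.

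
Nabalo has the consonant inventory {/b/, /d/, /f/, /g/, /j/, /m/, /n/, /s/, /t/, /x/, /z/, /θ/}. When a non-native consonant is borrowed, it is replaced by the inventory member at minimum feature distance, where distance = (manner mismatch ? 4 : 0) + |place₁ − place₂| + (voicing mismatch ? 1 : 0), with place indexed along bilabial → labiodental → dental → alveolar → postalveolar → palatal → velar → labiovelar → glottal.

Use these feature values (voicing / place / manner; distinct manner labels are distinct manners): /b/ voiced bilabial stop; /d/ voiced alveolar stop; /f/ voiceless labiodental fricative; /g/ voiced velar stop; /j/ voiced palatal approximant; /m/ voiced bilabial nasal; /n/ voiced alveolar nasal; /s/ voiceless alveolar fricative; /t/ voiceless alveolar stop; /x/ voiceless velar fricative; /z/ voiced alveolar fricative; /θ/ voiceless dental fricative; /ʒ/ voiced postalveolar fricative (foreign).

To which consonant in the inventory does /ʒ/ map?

/z/ is closest: same manner (fricative), place distance 1 (postalveolar→alveolar), same voicing; total 1. Next closest is /s/ at distance 2.

z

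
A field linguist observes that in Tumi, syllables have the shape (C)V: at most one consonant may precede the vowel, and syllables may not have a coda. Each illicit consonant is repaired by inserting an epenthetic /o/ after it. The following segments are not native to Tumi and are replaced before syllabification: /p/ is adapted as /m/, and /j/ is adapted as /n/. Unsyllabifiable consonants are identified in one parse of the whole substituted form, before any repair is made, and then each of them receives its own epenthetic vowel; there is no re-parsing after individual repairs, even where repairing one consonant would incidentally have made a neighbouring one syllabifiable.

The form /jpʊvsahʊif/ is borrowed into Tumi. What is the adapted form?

nomʊvosahʊifo

Substitution: /j/ → /n/, /p/ → /m/, giving /nmʊvsahʊif/.
The consonants /n/, /v/, /f/ cannot be parsed into a legal (C)V syllable (no codas are permitted; onsets are limited to one consonant).
Each unlicensed consonant becomes the onset of a new syllable: /n/ → /no/, /v/ → /vo/, /f/ → /fo/.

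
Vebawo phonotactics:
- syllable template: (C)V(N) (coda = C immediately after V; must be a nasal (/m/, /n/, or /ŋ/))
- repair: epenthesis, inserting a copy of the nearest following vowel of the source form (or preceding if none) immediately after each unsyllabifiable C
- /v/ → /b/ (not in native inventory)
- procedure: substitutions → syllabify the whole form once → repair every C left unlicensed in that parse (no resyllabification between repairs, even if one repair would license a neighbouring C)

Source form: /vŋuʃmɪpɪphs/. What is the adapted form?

Substitution: /v/ → /b/, giving /bŋuʃmɪpɪphs/.
Under (C)V(N), the unsyllabifiable consonants are /b/, /ʃ/, /p/, /h/, /s/ (only a nasal (/m/, /n/, or /ŋ/) is licensed in coda position; onsets are limited to one consonant).
Epenthesis after each stranded consonant: /b/ → /bu/, /ʃ/ → /ʃɪ/, /p/ → /pɪ/, /h/ → /hɪ/, /s/ → /sɪ/.

buŋuʃɪmɪpɪpɪhɪsɪ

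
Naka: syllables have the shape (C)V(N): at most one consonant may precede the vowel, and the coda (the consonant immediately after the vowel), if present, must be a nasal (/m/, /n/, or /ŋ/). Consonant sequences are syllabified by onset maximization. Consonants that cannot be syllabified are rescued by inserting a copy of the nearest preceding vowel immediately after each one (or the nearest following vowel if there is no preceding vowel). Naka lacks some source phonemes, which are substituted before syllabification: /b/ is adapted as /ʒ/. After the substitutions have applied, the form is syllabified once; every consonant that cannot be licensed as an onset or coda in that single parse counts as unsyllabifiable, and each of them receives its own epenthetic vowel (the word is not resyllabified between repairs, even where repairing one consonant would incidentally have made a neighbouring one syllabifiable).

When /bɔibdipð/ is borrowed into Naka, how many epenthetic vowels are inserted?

After substitution the input is /ʒɔiʒdipð/.
The unsyllabifiable consonants are /ʒ/, /p/, /ð/; each receives one epenthetic vowel.

3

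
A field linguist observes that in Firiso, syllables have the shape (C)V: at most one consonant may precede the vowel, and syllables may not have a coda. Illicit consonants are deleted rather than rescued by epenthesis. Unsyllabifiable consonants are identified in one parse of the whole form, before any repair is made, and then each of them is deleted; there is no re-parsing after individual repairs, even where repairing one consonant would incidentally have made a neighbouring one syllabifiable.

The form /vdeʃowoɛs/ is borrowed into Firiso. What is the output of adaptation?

deʃowoɛ

The consonants /v/, /s/ cannot be parsed into a legal (C)V syllable (no codas are permitted; onsets are limited to one consonant).
Each unlicensed consonant is deleted: /v/, /s/.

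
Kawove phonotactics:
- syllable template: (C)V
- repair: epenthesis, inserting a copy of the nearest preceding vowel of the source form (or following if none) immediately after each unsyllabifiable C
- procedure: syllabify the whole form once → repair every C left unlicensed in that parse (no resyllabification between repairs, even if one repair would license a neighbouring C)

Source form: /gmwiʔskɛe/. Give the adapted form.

gimiwiʔisikɛe

The consonants /g/, /m/, /ʔ/, /s/ cannot be parsed into a legal (C)V syllable (no codas are permitted; onsets are limited to one consonant).
Epenthesis after each stranded consonant: /g/ → /gi/, /m/ → /mi/, /ʔ/ → /ʔi/, /s/ → /si/.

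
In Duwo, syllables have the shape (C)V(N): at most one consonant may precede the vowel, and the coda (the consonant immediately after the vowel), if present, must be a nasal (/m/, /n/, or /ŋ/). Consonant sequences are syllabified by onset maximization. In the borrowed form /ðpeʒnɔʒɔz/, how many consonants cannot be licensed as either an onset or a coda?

3

Syllabifying with onset maximization leaves /ð/, /ʒ/, /z/ stranded (only a nasal (/m/, /n/, or /ŋ/) is licensed in coda position; onsets are limited to one consonant).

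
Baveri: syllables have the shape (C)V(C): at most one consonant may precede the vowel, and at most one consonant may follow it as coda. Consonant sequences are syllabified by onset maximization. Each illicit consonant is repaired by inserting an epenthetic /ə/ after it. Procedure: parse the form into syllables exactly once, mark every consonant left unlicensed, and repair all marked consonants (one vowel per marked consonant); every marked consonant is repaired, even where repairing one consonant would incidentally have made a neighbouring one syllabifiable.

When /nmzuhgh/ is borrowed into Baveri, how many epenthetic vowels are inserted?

The unsyllabifiable consonants are /n/, /m/, /g/, /h/; each receives one epenthetic vowel.

4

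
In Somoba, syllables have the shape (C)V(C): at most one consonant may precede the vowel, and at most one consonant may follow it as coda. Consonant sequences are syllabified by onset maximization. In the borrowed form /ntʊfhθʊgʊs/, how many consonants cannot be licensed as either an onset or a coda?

Under (C)V(C), the unsyllabifiable consonants are /n/, /h/ (at most one coda consonant is licensed; onsets are limited to one consonant).

2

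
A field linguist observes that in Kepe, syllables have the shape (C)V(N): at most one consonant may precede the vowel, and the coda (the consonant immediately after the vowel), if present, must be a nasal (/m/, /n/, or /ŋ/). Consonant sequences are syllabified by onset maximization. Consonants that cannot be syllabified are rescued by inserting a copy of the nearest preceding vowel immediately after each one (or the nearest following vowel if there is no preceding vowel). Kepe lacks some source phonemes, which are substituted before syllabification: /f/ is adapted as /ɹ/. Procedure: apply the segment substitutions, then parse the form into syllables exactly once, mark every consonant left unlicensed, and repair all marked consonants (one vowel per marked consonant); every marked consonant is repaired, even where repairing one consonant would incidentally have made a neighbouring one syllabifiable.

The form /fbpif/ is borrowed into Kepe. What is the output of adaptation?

ɹibipiɹi

Substitution: /f/ → /ɹ/, giving /ɹbpiɹ/.
Syllabifying with onset maximization leaves /ɹ/, /b/, /ɹ/ stranded (only a nasal (/m/, /n/, or /ŋ/) is licensed in coda position; onsets are limited to one consonant).
Epenthesis after each stranded consonant: /ɹ/ → /ɹi/, /b/ → /bi/, /ɹ/ → /ɹi/.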